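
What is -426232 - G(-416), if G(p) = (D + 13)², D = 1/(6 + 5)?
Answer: -51594808/121 ≈ -4.2640e+5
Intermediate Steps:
D = 1/11 ≈ 0.090909
G(p) = 20736/121 (G(p) = (1/11 + 13)² = (144/11)² = 20736/121)
-426232 - G(-416) = -426232 - 1*20736/121 = -426232 - 20736/121 = -51594808/121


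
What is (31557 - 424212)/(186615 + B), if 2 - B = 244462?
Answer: 78531/11569 ≈ 6.7881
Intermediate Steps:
B = -244460 (B = 2 - 1*244462 = 2 - 244462 = -244460)
(31557 - 424212)/(186615 + B) = (31557 - 424212)/(186615 - 244460) = -392655/(-57845) = -392655*(-1/57845) = 78531/11569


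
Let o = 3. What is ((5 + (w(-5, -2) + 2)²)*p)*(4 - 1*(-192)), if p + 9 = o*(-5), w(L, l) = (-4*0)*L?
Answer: -42336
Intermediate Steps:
w(L, l) = 0 (w(L, l) = 0*L = 0)
p = -24 (p = -9 + 3*(-5) = -9 - 15 = -24)
((5 + (w(-5, -2) + 2)²)*p)*(4 - 1*(-192)) = ((5 + (0 + 2)²)*(-24))*(4 - 1*(-192)) = ((5 + 2²)*(-24))*(4 + 192) = ((5 + 4)*(-24))*196 = (9*(-24))*196 = -216*196 = -42336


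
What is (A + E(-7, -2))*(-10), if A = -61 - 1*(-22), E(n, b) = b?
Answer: 410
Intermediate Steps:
A = -39 (A = -61 + 22 = -39)
(A + E(-7, -2))*(-10) = (-39 - 2)*(-10) = -41*(-10) = 410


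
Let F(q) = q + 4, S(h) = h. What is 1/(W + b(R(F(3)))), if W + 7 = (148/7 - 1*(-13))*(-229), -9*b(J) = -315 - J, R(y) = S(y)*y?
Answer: -63/490472 ≈ -0.00012845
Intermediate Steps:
F(q) = 4 + q
R(y) = y² (R(y) = y*y = y²)
b(J) = 35 + J/9 (b(J) = -(-315 - J)/9 = 35 + J/9)
W = -54780/7 (W = -7 + (148/7 - 1*(-13))*(-229) = -7 + (148*(⅐) + 13)*(-229) = -7 + (148/7 + 13)*(-229) = -7 + (239/7)*(-229) = -7 - 54731/7 = -54780/7 ≈ -7825.7)
1/(W + b(R(F(3)))) = 1/(-54780/7 + (35 + (4 + 3)²/9)) = 1/(-54780/7 + (35 + (⅑)*7²)) = 1/(-54780/7 + (35 + (⅑)*49)) = 1/(-54780/7 + (35 + 49/9)) = 1/(-54780/7 + 364/9) = 1/(-490472/63) = -63/490472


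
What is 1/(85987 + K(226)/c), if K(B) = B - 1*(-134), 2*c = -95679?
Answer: 10631/914127717 ≈ 1.1630e-5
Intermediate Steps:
c = -95679/2 (c = (½)*(-95679) = -95679/2 ≈ -47840.)
K(B) = 134 + B (K(B) = B + 134 = 134 + B)
1/(85987 + K(226)/c) = 1/(85987 + (134 + 226)/(-95679/2)) = 1/(85987 + 360*(-2/95679)) = 1/(85987 - 80/10631) = 1/(914127717/10631) = 10631/914127717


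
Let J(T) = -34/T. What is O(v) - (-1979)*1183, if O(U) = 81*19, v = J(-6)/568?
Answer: 2342696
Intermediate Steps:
v = 17/1704 (v = -34/(-6)/568 = -34*(-⅙)*(1/568) = (17/3)*(1/568) = 17/1704 ≈ 0.0099765)
O(U) = 1539
O(v) - (-1979)*1183 = 1539 - (-1979)*1183 = 1539 - 1*(-2341157) = 1539 + 2341157 = 2342696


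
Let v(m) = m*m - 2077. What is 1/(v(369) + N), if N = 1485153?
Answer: 1/1619237 ≈ 6.1758e-7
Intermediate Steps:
v(m) = -2077 + m**2 (v(m) = m**2 - 2077 = -2077 + m**2)
1/(v(369) + N) = 1/((-2077 + 369**2) + 1485153) = 1/((-2077 + 136161) + 1485153) = 1/(134084 + 1485153) = 1/1619237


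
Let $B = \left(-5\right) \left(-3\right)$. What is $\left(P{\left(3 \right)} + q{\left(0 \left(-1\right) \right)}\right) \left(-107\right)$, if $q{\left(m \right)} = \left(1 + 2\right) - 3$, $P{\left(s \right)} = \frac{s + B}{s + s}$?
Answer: $-321$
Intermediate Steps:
$B = 15$
$P{\left(s \right)} = \frac{15 + s}{2 s}$ ($P{\left(s \right)} = \frac{s + 15}{s + s} = \frac{15 + s}{2 s}$)
$q{\left(m \right)} = 0$ ($q{\left(m \right)} = 3 - 3 = 0$)
$\left(P{\left(3 \right)} + q{\left(0 \left(-1\right) \right)}\right) \left(-107\right) = \left(\frac{15 + 3}{2 \cdot 3} + 0\right) \left(-107\right) = \left(\frac{1}{2} \cdot \frac{1}{3} \cdot 18 + 0\right) \left(-107\right) = \left(3 + 0\right) \left(-107\right) = 3 \left(-107\right) = -321$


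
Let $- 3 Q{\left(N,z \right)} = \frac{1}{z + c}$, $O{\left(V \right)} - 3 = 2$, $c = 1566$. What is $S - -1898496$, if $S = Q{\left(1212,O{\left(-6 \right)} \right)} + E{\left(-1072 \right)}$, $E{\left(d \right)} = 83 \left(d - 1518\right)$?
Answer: $\frac{7934458037}{4713} \approx 1.6835 \cdot 10^{6}$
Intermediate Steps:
$O{\left(V \right)} = 5$ ($O{\left(V \right)} = 3 + 2 = 5$)
$E{\left(d \right)} = -125994 + 83 d$ ($E{\left(d \right)} = 83 \left(-1518 + d\right) = -125994 + 83 d$)
$Q{\left(N,z \right)} = - \frac{1}{3 \left(1566 + z\right)}$ ($Q{\left(N,z \right)} = - \frac{1}{3 \left(z + 1566\right)} = - \frac{1}{3 \left(1566 + z\right)}$)
$S = - \frac{1013153611}{4713}$ ($S = - \frac{1}{4698 + 3 \cdot 5} + \left(-125994 + 83 \left(-1072\right)\right) = - \frac{1}{4698 + 15} - 214970 = - \frac{1}{4713} - 214970 = - \frac{1013153611}{4713} \approx -2.1497 \cdot 10^{5}$)
$S - -1898496 = - \frac{1013153611}{4713} - -1898496 = - \frac{1013153611}{4713} + 1898496 = \frac{7934458037}{4713}$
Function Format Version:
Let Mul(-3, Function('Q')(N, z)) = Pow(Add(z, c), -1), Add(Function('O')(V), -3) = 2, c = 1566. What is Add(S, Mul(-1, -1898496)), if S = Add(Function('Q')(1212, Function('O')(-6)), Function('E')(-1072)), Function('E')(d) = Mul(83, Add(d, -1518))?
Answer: Rational(7934458037, 4713) ≈ 1.6835e+6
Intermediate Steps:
Function('O')(V) = 5 (Function('O')(V) = Add(3, 2) = 5)
Function('E')(d) = Add(-125994, Mul(83, d)) (Function('E')(d) = Mul(83, Add(-1518, d)) = Add(-125994, Mul(83, d)))
Function('Q')(N, z) = Mul(Rational(-1, 3), Pow(Add(1566, z), -1)) (Function('Q')(N, z) = Mul(Rational(-1, 3), Pow(Add(z, 1566), -1)) = Mul(Rational(-1, 3), Pow(Add(1566, z), -1)))
S = Rational(-1013153611, 4713) (S = Add(Mul(-1, Pow(Add(4698, Mul(3, 5)), -1)), Add(-125994, Mul(83, -1072))) = Add(Mul(-1, Pow(Add(4698, 15), -1)), Add(-125994, -88976)) = Add(Mul(-1, Pow(4713, -1)), -214970) = Add(Mul(-1, Rational(1, 4713)), -214970) = Add(Rational(-1, 4713), -214970) = Rational(-1013153611, 4713) ≈ -2.1497e+5)
Add(S, Mul(-1, -1898496)) = Add(Rational(-1013153611, 4713), Mul(-1, -1898496)) = Add(Rational(-1013153611, 4713), 1898496) = Rational(7934458037, 4713)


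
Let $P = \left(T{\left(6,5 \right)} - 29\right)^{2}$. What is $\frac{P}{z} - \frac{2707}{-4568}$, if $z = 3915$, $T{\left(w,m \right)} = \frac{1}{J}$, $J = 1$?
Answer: $\frac{14179217}{17883720} \approx 0.79286$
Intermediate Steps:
$T{\left(w,m \right)} = 1$ ($T{\left(w,m \right)} = 1^{-1} = 1$)
$P = 784$ ($P = \left(1 - 29\right)^{2} = \left(-28\right)^{2} = 784$)
$\frac{P}{z} - \frac{2707}{-4568} = \frac{784}{3915} - \frac{2707}{-4568} = 784 \cdot \frac{1}{3915} - - \frac{2707}{4568} = \frac{784}{3915} + \frac{2707}{4568} = \frac{14179217}{17883720}$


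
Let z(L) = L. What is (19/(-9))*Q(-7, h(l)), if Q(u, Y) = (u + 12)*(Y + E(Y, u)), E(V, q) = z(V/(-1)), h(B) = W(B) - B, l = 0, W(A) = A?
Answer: 0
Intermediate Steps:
h(B) = 0 (h(B) = B - B = 0)
E(V, q) = -V (E(V, q) = V/(-1) = V*(-1) = -V)
Q(u, Y) = 0 (Q(u, Y) = (u + 12)*(Y - Y) = (12 + u)*0 = 0)
(19/(-9))*Q(-7, h(l)) = (19/(-9))*0 = (19*(-⅑))*0 = -19/9*0 = 0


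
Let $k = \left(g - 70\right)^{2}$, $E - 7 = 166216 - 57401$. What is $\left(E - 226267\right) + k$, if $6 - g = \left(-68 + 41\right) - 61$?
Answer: $-116869$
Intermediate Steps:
$E = 108822$ ($E = 7 + \left(166216 - 57401\right) = 7 + 108815 = 108822$)
$g = 94$ ($g = 6 - \left(\left(-68 + 41\right) - 61\right) = 6 - \left(-27 - 61\right) = 6 - -88 = 6 + 88 = 94$)
$k = 576$ ($k = \left(94 - 70\right)^{2} = 24^{2} = 576$)
$\left(E - 226267\right) + k = \left(108822 - 226267\right) + 576 = -117445 + 576 = -116869$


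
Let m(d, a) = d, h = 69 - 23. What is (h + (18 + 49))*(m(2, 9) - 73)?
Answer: -8023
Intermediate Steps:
h = 46
(h + (18 + 49))*(m(2, 9) - 73) = (46 + (18 + 49))*(2 - 73) = (46 + 67)*(-71) = 113*(-71) = -8023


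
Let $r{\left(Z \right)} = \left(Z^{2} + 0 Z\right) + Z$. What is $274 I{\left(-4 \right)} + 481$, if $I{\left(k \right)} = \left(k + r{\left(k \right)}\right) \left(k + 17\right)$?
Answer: $28977$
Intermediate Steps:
$r{\left(Z \right)} = Z + Z^{2}$ ($r{\left(Z \right)} = \left(Z^{2} + 0\right) + Z = Z^{2} + Z = Z + Z^{2}$)
$I{\left(k \right)} = \left(17 + k\right) \left(k + k \left(1 + k\right)\right)$ ($I{\left(k \right)} = \left(k + k \left(1 + k\right)\right) \left(k + 17\right) = \left(k + k \left(1 + k\right)\right) \left(17 + k\right) = \left(17 + k\right) \left(k + k \left(1 + k\right)\right)$)
$274 I{\left(-4 \right)} + 481 = 274 \left(- 4 \left(34 + \left(-4\right)^{2} + 19 \left(-4\right)\right)\right) + 481 = 274 \left(- 4 \left(34 + 16 - 76\right)\right) + 481 = 274 \left(\left(-4\right) \left(-26\right)\right) + 481 = 274 \cdot 104 + 481 = 28496 + 481 = 28977$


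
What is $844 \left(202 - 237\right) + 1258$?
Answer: $-28282$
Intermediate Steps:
$844 \left(202 - 237\right) + 1258 = 844 \left(-35\right) + 1258 = -29540 + 1258 = -28282$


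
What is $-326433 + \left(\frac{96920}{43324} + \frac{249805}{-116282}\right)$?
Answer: $- \frac{411126041615181}{1259450342} \approx -3.2643 \cdot 10^{5}$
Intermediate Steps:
$-326433 + \left(\frac{96920}{43324} + \frac{249805}{-116282}\right) = -326433 + \left(96920 \cdot \frac{1}{43324} + 249805 \left(- \frac{1}{116282}\right)\right) = -326433 + \left(\frac{24230}{10831} - \frac{249805}{116282}\right) = -326433 + \frac{111874905}{1259450342} = - \frac{411126041615181}{1259450342}$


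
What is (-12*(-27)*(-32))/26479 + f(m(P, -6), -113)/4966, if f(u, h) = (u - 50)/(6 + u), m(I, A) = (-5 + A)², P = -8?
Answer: -6537030967/16699828678 ≈ -0.39144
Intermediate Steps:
f(u, h) = (-50 + u)/(6 + u)
(-12*(-27)*(-32))/26479 + f(m(P, -6), -113)/4966 = (-12*(-27)*(-32))/26479 + ((-50 + (-5 - 6)²)/(6 + (-5 - 6)²))/4966 = (324*(-32))*(1/26479) + ((-50 + (-11)²)/(6 + (-11)²))*(1/4966) = -10368*1/26479 + ((-50 + 121)/(6 + 121))*(1/4966) = -10368/26479 + (71/127)*(1/4966) = -10368/26479 + 71/630682 = -6537030967/16699828678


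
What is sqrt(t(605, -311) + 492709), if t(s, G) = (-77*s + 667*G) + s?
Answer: 102*sqrt(23) ≈ 489.17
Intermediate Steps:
t(s, G) = -76*s + 667*G
sqrt(t(605, -311) + 492709) = sqrt((-76*605 + 667*(-311)) + 492709) = sqrt((-45980 - 207437) + 492709) = sqrt(-253417 + 492709) = sqrt(239292) = 102*sqrt(23)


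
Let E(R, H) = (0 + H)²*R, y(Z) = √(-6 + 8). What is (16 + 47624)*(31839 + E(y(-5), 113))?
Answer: 1516809960 + 608315160*√2 ≈ 2.3771e+9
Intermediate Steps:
y(Z) = √2
E(R, H) = R*H² (E(R, H) = H²*R = R*H²)
(16 + 47624)*(31839 + E(y(-5), 113)) = (16 + 47624)*(31839 + √2*113²) = 47640*(31839 + √2*12769) = 47640*(31839 + 12769*√2) = 1516809960 + 608315160*√2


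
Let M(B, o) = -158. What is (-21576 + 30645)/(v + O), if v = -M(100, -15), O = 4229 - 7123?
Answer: -3023/912 ≈ -3.3147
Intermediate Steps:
O = -2894
v = 158 (v = -1*(-158) = 158)
(-21576 + 30645)/(v + O) = (-21576 + 30645)/(158 - 2894) = 9069/(-2736) = 9069*(-1/2736) = -3023/912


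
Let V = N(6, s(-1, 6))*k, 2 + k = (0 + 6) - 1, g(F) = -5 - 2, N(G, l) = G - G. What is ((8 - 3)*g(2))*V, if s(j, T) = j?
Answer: 0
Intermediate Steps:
N(G, l) = 0
g(F) = -7
k = 3 (k = -2 + ((0 + 6) - 1) = -2 + (6 - 1) = -2 + 5 = 3)
V = 0 (V = 0*3 = 0)
((8 - 3)*g(2))*V = ((8 - 3)*(-7))*0 = (5*(-7))*0 = -35*0 = 0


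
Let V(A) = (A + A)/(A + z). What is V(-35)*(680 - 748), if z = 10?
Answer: -952/5 ≈ -190.40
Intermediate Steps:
V(A) = 2*A/(10 + A) (V(A) = (A + A)/(A + 10) = (2*A)/(10 + A) = 2*A/(10 + A))
V(-35)*(680 - 748) = (2*(-35)/(10 - 35))*(680 - 748) = (2*(-35)/(-25))*(-68) = (2*(-35)*(-1/25))*(-68) = (14/5)*(-68) = -952/5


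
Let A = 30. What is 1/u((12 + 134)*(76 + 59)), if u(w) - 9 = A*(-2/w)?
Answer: 657/5911 ≈ 0.11115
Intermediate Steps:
u(w) = 9 - 60/w (u(w) = 9 + 30*(-2/w) = 9 - 60/w)
1/u((12 + 134)*(76 + 59)) = 1/(9 - 60*1/((12 + 134)*(76 + 59))) = 1/(9 - 60/(146*135)) = 1/(9 - 60/19710) = 1/(9 - 60*1/19710) = 1/(9 - 2/657) = 1/(5911/657) = 657/5911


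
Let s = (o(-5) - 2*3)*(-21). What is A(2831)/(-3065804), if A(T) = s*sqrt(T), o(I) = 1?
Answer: -15*sqrt(2831)/437972 ≈ -0.0018223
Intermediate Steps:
s = 105 (s = (1 - 2*3)*(-21) = (1 - 6)*(-21) = -5*(-21) = 105)
A(T) = 105*sqrt(T)
A(2831)/(-3065804) = (105*sqrt(2831))/(-3065804) = (105*sqrt(2831))*(-1/3065804) = -15*sqrt(2831)/437972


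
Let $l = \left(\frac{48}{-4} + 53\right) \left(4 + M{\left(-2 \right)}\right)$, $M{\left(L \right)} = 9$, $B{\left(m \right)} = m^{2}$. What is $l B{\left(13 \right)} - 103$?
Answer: $89974$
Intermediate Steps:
$l = 533$ ($l = \left(\frac{48}{-4} + 53\right) \left(4 + 9\right) = \left(48 \left(- \frac{1}{4}\right) + 53\right) 13 = \left(-12 + 53\right) 13 = 41 \cdot 13 = 533$)
$l B{\left(13 \right)} - 103 = 533 \cdot 13^{2} - 103 = 533 \cdot 169 - 103 = 90077 - 103 = 89974$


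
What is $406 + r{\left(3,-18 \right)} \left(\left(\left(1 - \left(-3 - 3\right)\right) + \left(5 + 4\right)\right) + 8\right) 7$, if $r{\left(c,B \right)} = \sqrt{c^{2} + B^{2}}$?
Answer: $406 + 504 \sqrt{37} \approx 3471.7$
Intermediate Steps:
$r{\left(c,B \right)} = \sqrt{B^{2} + c^{2}}$
$406 + r{\left(3,-18 \right)} \left(\left(\left(1 - \left(-3 - 3\right)\right) + \left(5 + 4\right)\right) + 8\right) 7 = 406 + \sqrt{\left(-18\right)^{2} + 3^{2}} \left(\left(\left(1 - \left(-3 - 3\right)\right) + \left(5 + 4\right)\right) + 8\right) 7 = 406 + \sqrt{324 + 9} \left(\left(\left(1 - \left(-3 - 3\right)\right) + 9\right) + 8\right) 7 = 406 + \sqrt{333} \left(\left(\left(1 - -6\right) + 9\right) + 8\right) 7 = 406 + 3 \sqrt{37} \left(\left(\left(1 + 6\right) + 9\right) + 8\right) 7 = 406 + 3 \sqrt{37} \left(\left(7 + 9\right) + 8\right) 7 = 406 + 3 \sqrt{37} \left(16 + 8\right) 7 = 406 + 3 \sqrt{37} \cdot 24 \cdot 7 = 406 + 3 \sqrt{37} \cdot 168 = 406 + 504 \sqrt{37}$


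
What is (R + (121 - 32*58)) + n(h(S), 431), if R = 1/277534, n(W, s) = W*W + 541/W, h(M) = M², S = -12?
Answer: 379761567467/19982448 ≈ 19005.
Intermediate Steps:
n(W, s) = W² + 541/W
R = 1/277534 ≈ 3.6032e-6
(R + (121 - 32*58)) + n(h(S), 431) = (1/277534 + (121 - 32*58)) + (541 + ((-12)²)³)/((-12)²) = (1/277534 + (121 - 1856)) + (541 + 144³)/144 = (1/277534 - 1735) + (541 + 2985984)/144 = -481521489/277534 + (1/144)*2986525 = -481521489/277534 + 2986525/144 = 379761567467/19982448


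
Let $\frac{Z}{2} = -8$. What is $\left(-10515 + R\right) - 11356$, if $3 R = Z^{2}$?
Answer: $- \frac{65357}{3} \approx -21786.0$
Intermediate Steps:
$Z = -16$ ($Z = 2 \left(-8\right) = -16$)
$R = \frac{256}{3}$ ($R = \frac{\left(-16\right)^{2}}{3} = \frac{1}{3} \cdot 256 = \frac{256}{3} \approx 85.333$)
$\left(-10515 + R\right) - 11356 = \left(-10515 + \frac{256}{3}\right) - 11356 = - \frac{31289}{3} - 11356 = - \frac{65357}{3}$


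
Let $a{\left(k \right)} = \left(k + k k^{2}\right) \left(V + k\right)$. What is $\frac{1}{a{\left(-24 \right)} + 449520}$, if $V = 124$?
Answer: $- \frac{1}{935280} \approx -1.0692 \cdot 10^{-6}$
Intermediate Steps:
$a{\left(k \right)} = \left(124 + k\right) \left(k + k^{3}\right)$ ($a{\left(k \right)} = \left(k + k k^{2}\right) \left(124 + k\right) = \left(k + k^{3}\right) \left(124 + k\right) = \left(124 + k\right) \left(k + k^{3}\right)$)
$\frac{1}{a{\left(-24 \right)} + 449520} = \frac{1}{- 24 \left(124 - 24 + \left(-24\right)^{3} + 124 \left(-24\right)^{2}\right) + 449520} = \frac{1}{- 24 \left(124 - 24 - 13824 + 124 \cdot 576\right) + 449520} = \frac{1}{- 24 \left(124 - 24 - 13824 + 71424\right) + 449520} = \frac{1}{\left(-24\right) 57700 + 449520} = \frac{1}{-1384800 + 449520} = \frac{1}{-935280} = - \frac{1}{935280}$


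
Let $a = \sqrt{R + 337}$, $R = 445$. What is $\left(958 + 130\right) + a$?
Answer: $1088 + \sqrt{782} \approx 1116.0$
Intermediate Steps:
$a = \sqrt{782}$ ($a = \sqrt{445 + 337} = \sqrt{782} \approx 27.964$)
$\left(958 + 130\right) + a = \left(958 + 130\right) + \sqrt{782} = 1088 + \sqrt{782}$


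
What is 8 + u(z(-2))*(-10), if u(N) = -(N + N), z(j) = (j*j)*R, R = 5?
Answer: 408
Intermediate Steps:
z(j) = 5*j**2 (z(j) = (j*j)*5 = j**2*5 = 5*j**2)
u(N) = -2*N
8 + u(z(-2))*(-10) = 8 - 10*(-2)**2*(-10) = 8 - 10*4*(-10) = 8 - 2*20*(-10) = 8 - 40*(-10) = 8 + 400 = 408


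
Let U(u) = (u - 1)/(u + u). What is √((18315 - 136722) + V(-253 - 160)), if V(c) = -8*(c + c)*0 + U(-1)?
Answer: I*√118406 ≈ 344.1*I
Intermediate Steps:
U(u) = (-1 + u)/(2*u) (U(u) = (-1 + u)/((2*u)) = (-1 + u)*(1/(2*u)) = (-1 + u)/(2*u))
V(c) = 1 (V(c) = -8*(c + c)*0 + (½)*(-1 - 1)/(-1) = -8*2*c*0 + (½)*(-1)*(-2) = -8*0 + 1 = 0 + 1 = 1)
√((18315 - 136722) + V(-253 - 160)) = √((18315 - 136722) + 1) = √(-118407 + 1) = √(-118406) = I*√118406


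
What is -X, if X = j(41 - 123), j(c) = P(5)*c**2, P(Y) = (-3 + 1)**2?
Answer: -26896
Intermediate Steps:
P(Y) = 4 (P(Y) = (-2)**2 = 4)
j(c) = 4*c**2
X = 26896 (X = 4*(41 - 123)**2 = 4*(-82)**2 = 4*6724 = 26896)
-X = -1*26896 = -26896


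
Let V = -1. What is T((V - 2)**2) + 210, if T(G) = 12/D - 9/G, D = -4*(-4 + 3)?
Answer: 212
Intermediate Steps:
D = 4 (D = -4*(-1) = 4)
T(G) = 3 - 9/G (T(G) = 12/4 - 9/G = 12*(1/4) - 9/G = 3 - 9/G)
T((V - 2)**2) + 210 = (3 - 9/(-1 - 2)**2) + 210 = (3 - 9/((-3)**2)) + 210 = (3 - 9/9) + 210 = (3 - 9*1/9) + 210 = (3 - 1) + 210 = 2 + 210 = 212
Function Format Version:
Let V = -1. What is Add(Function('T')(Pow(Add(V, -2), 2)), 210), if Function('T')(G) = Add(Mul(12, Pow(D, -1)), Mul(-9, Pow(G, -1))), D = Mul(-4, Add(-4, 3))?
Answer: 212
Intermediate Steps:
D = 4 (D = Mul(-4, -1) = 4)
Function('T')(G) = Add(3, Mul(-9, Pow(G, -1))) (Function('T')(G) = Add(Mul(12, Pow(4, -1)), Mul(-9, Pow(G, -1))) = Add(Mul(12, Rational(1, 4)), Mul(-9, Pow(G, -1))) = Add(3, Mul(-9, Pow(G, -1))))
Add(Function('T')(Pow(Add(V, -2), 2)), 210) = Add(Add(3, Mul(-9, Pow(Pow(Add(-1, -2), 2), -1))), 210) = Add(Add(3, Mul(-9, Pow(Pow(-3, 2), -1))), 210) = Add(Add(3, Mul(-9, Pow(9, -1))), 210) = Add(Add(3, Mul(-9, Rational(1, 9))), 210) = Add(Add(3, -1), 210) = Add(2, 210) = 212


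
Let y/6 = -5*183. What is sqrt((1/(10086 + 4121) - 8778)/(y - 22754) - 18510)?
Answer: 17*I*sqrt(2578092284583411505)/200631254 ≈ 136.05*I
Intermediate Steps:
y = -5490 (y = 6*(-5*183) = 6*(-915) = -5490)
sqrt((1/(10086 + 4121) - 8778)/(y - 22754) - 18510) = sqrt((1/(10086 + 4121) - 8778)/(-5490 - 22754) - 18510) = sqrt((1/14207 - 8778)/(-28244) - 18510) = sqrt((1/14207 - 8778)*(-1/28244) - 18510) = sqrt(-124709045/14207*(-1/28244) - 18510) = sqrt(124709045/401262508 - 18510) = sqrt(-7427244314035/401262508) = 17*I*sqrt(2578092284583411505)/200631254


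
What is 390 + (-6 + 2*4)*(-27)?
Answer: 336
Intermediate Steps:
390 + (-6 + 2*4)*(-27) = 390 + (-6 + 8)*(-27) = 390 + 2*(-27) = 390 - 54 = 336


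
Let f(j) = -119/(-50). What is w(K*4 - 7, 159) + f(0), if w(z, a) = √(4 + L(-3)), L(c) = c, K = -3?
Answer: 169/50 ≈ 3.3800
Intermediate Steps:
f(j) = 119/50 (f(j) = -119*(-1/50) = 119/50)
w(z, a) = 1 (w(z, a) = √(4 - 3) = √1 = 1)
w(K*4 - 7, 159) + f(0) = 1 + 119/50 = 169/50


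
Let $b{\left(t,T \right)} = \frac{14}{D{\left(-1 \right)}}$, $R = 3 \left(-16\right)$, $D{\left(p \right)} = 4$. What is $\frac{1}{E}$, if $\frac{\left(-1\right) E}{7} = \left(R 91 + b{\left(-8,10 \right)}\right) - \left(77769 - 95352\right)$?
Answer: $- \frac{2}{185059} \approx -1.0807 \cdot 10^{-5}$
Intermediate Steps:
$R = -48$
$b{\left(t,T \right)} = \frac{7}{2}$ ($b{\left(t,T \right)} = \frac{14}{4} = 14 \cdot \frac{1}{4} = \frac{7}{2}$)
$E = - \frac{185059}{2}$ ($E = - 7 \left(\left(\left(-48\right) 91 + \frac{7}{2}\right) - \left(77769 - 95352\right)\right) = - 7 \left(\left(-4368 + \frac{7}{2}\right) - -17583\right) = - 7 \left(- \frac{8729}{2} + 17583\right) = \left(-7\right) \frac{26437}{2} = - \frac{185059}{2} \approx -92530.0$)
$\frac{1}{E} = \frac{1}{- \frac{185059}{2}} = - \frac{2}{185059}$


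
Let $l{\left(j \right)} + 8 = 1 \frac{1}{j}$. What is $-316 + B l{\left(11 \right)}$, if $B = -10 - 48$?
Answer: $\frac{1570}{11} \approx 142.73$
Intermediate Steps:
$l{\left(j \right)} = -8 + \frac{1}{j}$ ($l{\left(j \right)} = -8 + 1 \frac{1}{j} = -8 + \frac{1}{j}$)
$B = -58$ ($B = -10 - 48 = -58$)
$-316 + B l{\left(11 \right)} = -316 - 58 \left(-8 + \frac{1}{11}\right) = -316 - - \frac{5046}{11} = -316 + \frac{5046}{11} = \frac{1570}{11}$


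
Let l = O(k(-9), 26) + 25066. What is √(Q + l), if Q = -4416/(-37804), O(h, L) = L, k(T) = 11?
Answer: 2*√560315756949/9451 ≈ 158.40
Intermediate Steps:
Q = 1104/9451 (Q = -4416*(-1/37804) = 1104/9451 ≈ 0.11681)
l = 25092 (l = 26 + 25066 = 25092)
√(Q + l) = √(1104/9451 + 25092) = √(237145596/9451) = 2*√560315756949/9451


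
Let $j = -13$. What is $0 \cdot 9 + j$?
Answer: $-13$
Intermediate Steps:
$0 \cdot 9 + j = 0 \cdot 9 - 13 = 0 - 13 = -13$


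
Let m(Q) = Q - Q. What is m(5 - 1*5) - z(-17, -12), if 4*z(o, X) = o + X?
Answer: 29/4 ≈ 7.2500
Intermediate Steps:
m(Q) = 0
z(o, X) = X/4 + o/4 (z(o, X) = (o + X)/4 = (X + o)/4 = X/4 + o/4)
m(5 - 1*5) - z(-17, -12) = 0 - ((¼)*(-12) + (¼)*(-17)) = 0 - (-3 - 17/4) = 0 - 1*(-29/4) = 0 + 29/4 = 29/4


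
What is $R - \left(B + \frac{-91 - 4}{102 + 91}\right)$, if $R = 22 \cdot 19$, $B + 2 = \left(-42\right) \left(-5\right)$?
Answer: $\frac{40625}{193} \approx 210.49$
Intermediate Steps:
$B = 208$ ($B = -2 - -210 = -2 + 210 = 208$)
$R = 418$
$R - \left(B + \frac{-91 - 4}{102 + 91}\right) = 418 - \left(208 + \frac{-91 - 4}{102 + 91}\right) = 418 - \left(208 - \frac{95}{193}\right) = 418 - \frac{40049}{193} = \frac{40625}{193}$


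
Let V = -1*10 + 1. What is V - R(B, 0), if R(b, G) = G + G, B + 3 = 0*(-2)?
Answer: -9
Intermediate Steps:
B = -3 (B = -3 + 0*(-2) = -3 + 0 = -3)
R(b, G) = 2*G
V = -9 (V = -10 + 1 = -9)
V - R(B, 0) = -9 - 2*0 = -9 - 1*0 = -9 + 0 = -9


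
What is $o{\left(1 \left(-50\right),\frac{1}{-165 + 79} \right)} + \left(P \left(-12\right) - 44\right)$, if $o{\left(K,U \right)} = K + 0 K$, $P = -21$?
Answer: $158$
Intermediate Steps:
$o{\left(K,U \right)} = K$ ($o{\left(K,U \right)} = K + 0 = K$)
$o{\left(1 \left(-50\right),\frac{1}{-165 + 79} \right)} + \left(P \left(-12\right) - 44\right) = 1 \left(-50\right) - -208 = -50 + \left(252 - 44\right) = -50 + 208 = 158$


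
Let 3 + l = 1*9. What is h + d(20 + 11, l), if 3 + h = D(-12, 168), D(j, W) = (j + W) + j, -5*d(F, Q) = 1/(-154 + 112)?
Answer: 29611/210 ≈ 141.00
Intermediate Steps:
l = 6 (l = -3 + 1*9 = -3 + 9 = 6)
d(F, Q) = 1/210 (d(F, Q) = -1/(5*(-154 + 112)) = -⅕/(-42) = -⅕*(-1/42) = 1/210)
D(j, W) = W + 2*j (D(j, W) = (W + j) + j = W + 2*j)
h = 141 (h = -3 + (168 + 2*(-12)) = -3 + (168 - 24) = -3 + 144 = 141)
h + d(20 + 11, l) = 141 + 1/210 = 29611/210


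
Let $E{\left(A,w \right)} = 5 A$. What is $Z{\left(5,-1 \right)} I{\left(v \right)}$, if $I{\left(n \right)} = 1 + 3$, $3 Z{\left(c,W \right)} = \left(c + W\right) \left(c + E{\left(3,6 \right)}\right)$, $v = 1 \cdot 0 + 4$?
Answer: $\frac{320}{3} \approx 106.67$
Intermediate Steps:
$v = 4$ ($v = 0 + 4 = 4$)
$Z{\left(c,W \right)} = \frac{\left(15 + c\right) \left(W + c\right)}{3}$ ($Z{\left(c,W \right)} = \frac{\left(c + W\right) \left(c + 5 \cdot 3\right)}{3} = \frac{\left(W + c\right) \left(c + 15\right)}{3} = \frac{\left(W + c\right) \left(15 + c\right)}{3} = \frac{\left(15 + c\right) \left(W + c\right)}{3}$)
$I{\left(n \right)} = 4$
$Z{\left(5,-1 \right)} I{\left(v \right)} = \left(5 \left(-1\right) + 5 \cdot 5 + \frac{5^{2}}{3} + \frac{1}{3} \left(-1\right) 5\right) 4 = \left(-5 + 25 + \frac{1}{3} \cdot 25 - \frac{5}{3}\right) 4 = \left(-5 + 25 + \frac{25}{3} - \frac{5}{3}\right) 4 = \frac{80}{3} \cdot 4 = \frac{320}{3}$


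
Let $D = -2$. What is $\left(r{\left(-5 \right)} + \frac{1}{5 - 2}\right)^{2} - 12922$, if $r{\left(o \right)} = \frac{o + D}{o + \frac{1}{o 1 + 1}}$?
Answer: $- \frac{116273}{9} \approx -12919.0$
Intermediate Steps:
$r{\left(o \right)} = \frac{-2 + o}{o + \frac{1}{1 + o}}$ ($r{\left(o \right)} = \frac{o - 2}{o + \frac{1}{o 1 + 1}} = \frac{-2 + o}{o + \frac{1}{o + 1}} = \frac{-2 + o}{o + \frac{1}{1 + o}}$)
$\left(r{\left(-5 \right)} + \frac{1}{5 - 2}\right)^{2} - 12922 = \left(\frac{-2 + \left(-5\right)^{2} - -5}{1 - 5 + \left(-5\right)^{2}} + \frac{1}{5 - 2}\right)^{2} - 12922 = \left(\frac{-2 + 25 + 5}{1 - 5 + 25} + \frac{1}{3}\right)^{2} - 12922 = \left(\frac{1}{21} \cdot 28 + \frac{1}{3}\right)^{2} - 12922 = \left(\frac{4}{3} + \frac{1}{3}\right)^{2} - 12922 = \left(\frac{5}{3}\right)^{2} - 12922 = \frac{25}{9} - 12922 = - \frac{116273}{9}$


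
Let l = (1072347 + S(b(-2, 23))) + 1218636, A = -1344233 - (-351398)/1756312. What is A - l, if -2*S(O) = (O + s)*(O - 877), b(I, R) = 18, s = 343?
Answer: -3328444214719/878156 ≈ -3.7903e+6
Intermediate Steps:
S(O) = -(-877 + O)*(343 + O)/2 (S(O) = -(O + 343)*(O - 877)/2 = -(343 + O)*(-877 + O)/2 = -(-877 + O)*(343 + O)/2)
A = -1180446098649/878156 (A = -1344233 - (-351398)/1756312 = -1344233 - 1*(-175699/878156) = -1344233 + 175699/878156 = -1180446098649/878156 ≈ -1.3442e+6)
l = 4892065/2 (l = (1072347 + (300811/2 + 267*18 - ½*18²)) + 1218636 = (1072347 + (300811/2 + 4806 - ½*324)) + 1218636 = (1072347 + (300811/2 + 4806 - 162)) + 1218636 = (1072347 + 310099/2) + 1218636 = 2454793/2 + 1218636 = 4892065/2 ≈ 2.4460e+6)
A - l = -1180446098649/878156 - 1*4892065/2 = -1180446098649/878156 - 4892065/2 = -3328444214719/878156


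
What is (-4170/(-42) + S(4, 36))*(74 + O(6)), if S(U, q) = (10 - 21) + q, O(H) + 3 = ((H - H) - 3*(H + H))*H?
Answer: -126150/7 ≈ -18021.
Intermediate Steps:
O(H) = -3 - 6*H² (O(H) = -3 + ((H - H) - 3*(H + H))*H = -3 + (0 - 6*H)*H = -3 + (-6*H)*H = -3 - 6*H²)
S(U, q) = -11 + q
(-4170/(-42) + S(4, 36))*(74 + O(6)) = (-4170/(-42) + (-11 + 36))*(74 + (-3 - 6*6²)) = (-4170*(-1/42) + 25)*(74 + (-3 - 6*36)) = (695/7 + 25)*(74 + (-3 - 216)) = 870*(74 - 219)/7 = (870/7)*(-145) = -126150/7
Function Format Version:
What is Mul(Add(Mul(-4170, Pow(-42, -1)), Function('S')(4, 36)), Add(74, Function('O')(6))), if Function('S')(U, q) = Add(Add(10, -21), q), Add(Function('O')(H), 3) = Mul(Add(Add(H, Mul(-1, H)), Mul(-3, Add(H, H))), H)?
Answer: Rational(-126150, 7) ≈ -18021.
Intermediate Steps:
Function('O')(H) = Add(-3, Mul(-6, Pow(H, 2))) (Function('O')(H) = Add(-3, Mul(Add(Add(H, Mul(-1, H)), Mul(-3, Add(H, H))), H)) = Add(-3, Mul(Add(0, Mul(-3, Mul(2, H))), H)) = Add(-3, Mul(Add(0, Mul(-6, H)), H)) = Add(-3, Mul(Mul(-6, H), H)) = Add(-3, Mul(-6, Pow(H, 2))))
Function('S')(U, q) = Add(-11, q)
Mul(Add(Mul(-4170, Pow(-42, -1)), Function('S')(4, 36)), Add(74, Function('O')(6))) = Mul(Add(Mul(-4170, Pow(-42, -1)), Add(-11, 36)), Add(74, Add(-3, Mul(-6, Pow(6, 2))))) = Mul(Add(Mul(-4170, Rational(-1, 42)), 25), Add(74, Add(-3, Mul(-6, 36)))) = Mul(Add(Rational(695, 7), 25), Add(74, Add(-3, -216))) = Mul(Rational(870, 7), Add(74, -219)) = Mul(Rational(870, 7), -145) = Rational(-126150, 7)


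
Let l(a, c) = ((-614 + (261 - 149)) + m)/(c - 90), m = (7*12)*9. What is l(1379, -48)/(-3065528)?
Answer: 127/211521432 ≈ 6.0041e-7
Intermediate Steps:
m = 756 (m = 84*9 = 756)
l(a, c) = 254/(-90 + c) (l(a, c) = ((-614 + (261 - 149)) + 756)/(c - 90) = ((-614 + 112) + 756)/(-90 + c) = (-502 + 756)/(-90 + c) = 254/(-90 + c))
l(1379, -48)/(-3065528) = (254/(-90 - 48))/(-3065528) = (254/(-138))*(-1/3065528) = (254*(-1/138))*(-1/3065528) = -127/69*(-1/3065528) = 127/211521432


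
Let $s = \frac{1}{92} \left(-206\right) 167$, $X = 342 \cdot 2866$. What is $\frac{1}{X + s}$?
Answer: $\frac{46}{45070711} \approx 1.0206 \cdot 10^{-6}$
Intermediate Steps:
$X = 980172$
$s = - \frac{17201}{46}$ ($s = \frac{1}{92} \left(-206\right) 167 = \left(- \frac{103}{46}\right) 167 = - \frac{17201}{46} \approx -373.93$)
$\frac{1}{X + s} = \frac{1}{980172 - \frac{17201}{46}} = \frac{1}{\frac{45070711}{46}} = \frac{46}{45070711}$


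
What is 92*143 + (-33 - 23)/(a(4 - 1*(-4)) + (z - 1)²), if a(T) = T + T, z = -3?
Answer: 52617/4 ≈ 13154.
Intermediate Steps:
a(T) = 2*T
92*143 + (-33 - 23)/(a(4 - 1*(-4)) + (z - 1)²) = 92*143 + (-33 - 23)/(2*(4 - 1*(-4)) + (-3 - 1)²) = 13156 - 56/(2*(4 + 4) + (-4)²) = 13156 - 56/(2*8 + 16) = 13156 - 56/(16 + 16) = 13156 - 56/32 = 13156 - 56*1/32 = 13156 - 7/4 = 52617/4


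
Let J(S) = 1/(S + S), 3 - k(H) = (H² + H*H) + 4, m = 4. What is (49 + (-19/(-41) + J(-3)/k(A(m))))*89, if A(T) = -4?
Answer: 35741065/8118 ≈ 4402.7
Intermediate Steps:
k(H) = -1 - 2*H² (k(H) = 3 - ((H² + H*H) + 4) = 3 - ((H² + H²) + 4) = 3 - (2*H² + 4) = 3 - (4 + 2*H²) = 3 + (-4 - 2*H²) = -1 - 2*H²)
J(S) = 1/(2*S)
(49 + (-19/(-41) + J(-3)/k(A(m))))*89 = (49 + (-19/(-41) + ((½)/(-3))/(-1 - 2*(-4)²)))*89 = (49 + (-19*(-1/41) + ((½)*(-⅓))/(-1 - 2*16)))*89 = (49 + (19/41 - 1/(6*(-1 - 32))))*89 = (49 + (19/41 - ⅙/(-33)))*89 = (49 + (19/41 - ⅙*(-1/33)))*89 = (49 + (19/41 + 1/198))*89 = (49 + 3803/8118)*89 = (401585/8118)*89 = 35741065/8118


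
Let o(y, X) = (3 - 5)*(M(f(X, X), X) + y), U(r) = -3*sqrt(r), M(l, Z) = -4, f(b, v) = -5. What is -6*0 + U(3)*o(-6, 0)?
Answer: -60*sqrt(3) ≈ -103.92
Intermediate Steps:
o(y, X) = 8 - 2*y (o(y, X) = (3 - 5)*(-4 + y) = -2*(-4 + y) = 8 - 2*y)
-6*0 + U(3)*o(-6, 0) = -6*0 + (-3*sqrt(3))*(8 - 2*(-6)) = 0 + (-3*sqrt(3))*(8 + 12) = 0 - 3*sqrt(3)*20 = 0 - 60*sqrt(3) = -60*sqrt(3)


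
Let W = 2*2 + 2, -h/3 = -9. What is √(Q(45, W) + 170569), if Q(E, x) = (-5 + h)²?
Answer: √171053 ≈ 413.59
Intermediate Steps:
h = 27 (h = -3*(-9) = 27)
W = 6 (W = 4 + 2 = 6)
Q(E, x) = 484 (Q(E, x) = (-5 + 27)² = 22² = 484)
√(Q(45, W) + 170569) = √(484 + 170569) = √171053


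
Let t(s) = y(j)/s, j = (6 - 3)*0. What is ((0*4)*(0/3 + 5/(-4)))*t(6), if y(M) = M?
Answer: 0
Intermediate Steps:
j = 0 (j = 3*0 = 0)
t(s) = 0 (t(s) = 0/s = 0)
((0*4)*(0/3 + 5/(-4)))*t(6) = ((0*4)*(0/3 + 5/(-4)))*0 = (0*(0*(⅓) + 5*(-¼)))*0 = (0*(0 - 5/4))*0 = (0*(-5/4))*0 = 0*0 = 0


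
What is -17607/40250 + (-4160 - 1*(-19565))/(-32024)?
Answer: -591948909/644483000 ≈ -0.91849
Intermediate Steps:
-17607/40250 + (-4160 - 1*(-19565))/(-32024) = -17607*1/40250 + (-4160 + 19565)*(-1/32024) = -17607/40250 + 15405*(-1/32024) = -17607/40250 - 15405/32024 = -591948909/644483000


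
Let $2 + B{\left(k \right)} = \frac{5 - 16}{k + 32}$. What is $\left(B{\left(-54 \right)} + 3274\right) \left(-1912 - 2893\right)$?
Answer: $- \frac{31448725}{2} \approx -1.5724 \cdot 10^{7}$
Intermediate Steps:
$B{\left(k \right)} = -2 - \frac{11}{32 + k}$ ($B{\left(k \right)} = -2 + \frac{5 - 16}{k + 32} = -2 - \frac{11}{32 + k}$)
$\left(B{\left(-54 \right)} + 3274\right) \left(-1912 - 2893\right) = \left(\frac{-75 - -108}{32 - 54} + 3274\right) \left(-1912 - 2893\right) = \left(\frac{-75 + 108}{-22} + 3274\right) \left(-4805\right) = \left(\left(- \frac{1}{22}\right) 33 + 3274\right) \left(-4805\right) = \left(- \frac{3}{2} + 3274\right) \left(-4805\right) = \frac{6545}{2} \left(-4805\right) = - \frac{31448725}{2}$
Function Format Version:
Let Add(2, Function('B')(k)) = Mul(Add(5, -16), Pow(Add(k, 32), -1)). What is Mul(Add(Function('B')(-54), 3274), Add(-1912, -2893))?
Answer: Rational(-31448725, 2) ≈ -1.5724e+7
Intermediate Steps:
Function('B')(k) = Add(-2, Mul(-11, Pow(Add(32, k), -1))) (Function('B')(k) = Add(-2, Mul(Add(5, -16), Pow(Add(k, 32), -1))) = Add(-2, Mul(-11, Pow(Add(32, k), -1))))
Mul(Add(Function('B')(-54), 3274), Add(-1912, -2893)) = Mul(Add(Mul(Pow(Add(32, -54), -1), Add(-75, Mul(-2, -54))), 3274), Add(-1912, -2893)) = Mul(Add(Mul(Pow(-22, -1), Add(-75, 108)), 3274), -4805) = Mul(Add(Mul(Rational(-1, 22), 33), 3274), -4805) = Mul(Add(Rational(-3, 2), 3274), -4805) = Mul(Rational(6545, 2), -4805) = Rational(-31448725, 2)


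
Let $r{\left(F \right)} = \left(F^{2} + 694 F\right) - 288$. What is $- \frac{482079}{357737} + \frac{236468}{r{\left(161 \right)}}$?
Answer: $\frac{18371606923}{49141258479} \approx 0.37385$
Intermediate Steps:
$r{\left(F \right)} = -288 + F^{2} + 694 F$
$- \frac{482079}{357737} + \frac{236468}{r{\left(161 \right)}} = - \frac{482079}{357737} + \frac{236468}{-288 + 161^{2} + 694 \cdot 161} = \left(-482079\right) \frac{1}{357737} + \frac{236468}{-288 + 25921 + 111734} = - \frac{482079}{357737} + \frac{236468}{137367} = \frac{18371606923}{49141258479}$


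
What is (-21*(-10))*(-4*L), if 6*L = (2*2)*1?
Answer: -560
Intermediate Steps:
L = ⅔ (L = ((2*2)*1)/6 = (4*1)/6 = (⅙)*4 = ⅔ ≈ 0.66667)
(-21*(-10))*(-4*L) = (-21*(-10))*(-4*⅔) = 210*(-8/3) = -560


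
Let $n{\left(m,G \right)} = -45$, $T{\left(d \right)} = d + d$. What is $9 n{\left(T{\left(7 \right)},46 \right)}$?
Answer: $-405$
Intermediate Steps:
$T{\left(d \right)} = 2 d$
$9 n{\left(T{\left(7 \right)},46 \right)} = 9 \left(-45\right) = -405$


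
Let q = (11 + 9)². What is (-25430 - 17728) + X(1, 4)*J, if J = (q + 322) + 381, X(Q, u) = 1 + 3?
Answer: -38746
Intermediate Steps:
q = 400 (q = 20² = 400)
X(Q, u) = 4
J = 1103 (J = (400 + 322) + 381 = 722 + 381 = 1103)
(-25430 - 17728) + X(1, 4)*J = (-25430 - 17728) + 4*1103 = -43158 + 4412 = -38746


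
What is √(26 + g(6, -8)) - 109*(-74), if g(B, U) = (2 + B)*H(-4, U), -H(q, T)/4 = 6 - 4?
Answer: 8066 + I*√38 ≈ 8066.0 + 6.1644*I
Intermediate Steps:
H(q, T) = -8 (H(q, T) = -4*(6 - 4) = -4*2 = -8)
g(B, U) = -16 - 8*B (g(B, U) = (2 + B)*(-8) = -16 - 8*B)
√(26 + g(6, -8)) - 109*(-74) = √(26 + (-16 - 8*6)) - 109*(-74) = √(26 + (-16 - 48)) + 8066 = √(26 - 64) + 8066 = √(-38) + 8066 = I*√38 + 8066 = 8066 + I*√38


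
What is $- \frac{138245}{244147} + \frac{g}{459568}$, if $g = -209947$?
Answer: $- \frac{114790908369}{112202148496} \approx -1.0231$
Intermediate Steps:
$- \frac{138245}{244147} + \frac{g}{459568} = - \frac{138245}{244147} - \frac{209947}{459568} = - \frac{114790908369}{112202148496}$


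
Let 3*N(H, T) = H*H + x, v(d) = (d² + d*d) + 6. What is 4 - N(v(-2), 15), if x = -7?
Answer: -59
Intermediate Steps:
v(d) = 6 + 2*d² (v(d) = (d² + d²) + 6 = 2*d² + 6 = 6 + 2*d²)
N(H, T) = -7/3 + H²/3 (N(H, T) = (H*H - 7)/3 = (H² - 7)/3 = (-7 + H²)/3 = -7/3 + H²/3)
4 - N(v(-2), 15) = 4 - (-7/3 + (6 + 2*(-2)²)²/3) = 4 - (-7/3 + (6 + 2*4)²/3) = 4 - (-7/3 + (6 + 8)²/3) = 4 - (-7/3 + (⅓)*14²) = 4 - (-7/3 + (⅓)*196) = 4 - (-7/3 + 196/3) = 4 - 1*63 = 4 - 63 = -59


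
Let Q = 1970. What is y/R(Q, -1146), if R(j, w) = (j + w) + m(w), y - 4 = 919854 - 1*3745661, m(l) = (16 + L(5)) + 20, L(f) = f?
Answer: -2825803/865 ≈ -3266.8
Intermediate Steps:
m(l) = 41 (m(l) = (16 + 5) + 20 = 21 + 20 = 41)
y = -2825803 (y = 4 + (919854 - 1*3745661) = 4 + (919854 - 3745661) = 4 - 2825807 = -2825803)
R(j, w) = 41 + j + w (R(j, w) = (j + w) + 41 = 41 + j + w)
y/R(Q, -1146) = -2825803/(41 + 1970 - 1146) = -2825803/865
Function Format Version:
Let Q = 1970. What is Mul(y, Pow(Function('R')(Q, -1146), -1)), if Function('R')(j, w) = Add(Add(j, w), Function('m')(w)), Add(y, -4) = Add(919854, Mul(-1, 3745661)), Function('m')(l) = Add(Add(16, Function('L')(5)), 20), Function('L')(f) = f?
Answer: Rational(-2825803, 865) ≈ -3266.8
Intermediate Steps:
Function('m')(l) = 41 (Function('m')(l) = Add(Add(16, 5), 20) = Add(21, 20) = 41)
y = -2825803 (y = Add(4, Add(919854, Mul(-1, 3745661))) = Add(4, Add(919854, -3745661)) = Add(4, -2825807) = -2825803)
Function('R')(j, w) = Add(41, j, w) (Function('R')(j, w) = Add(Add(j, w), 41) = Add(41, j, w))
Mul(y, Pow(Function('R')(Q, -1146), -1)) = Mul(-2825803, Pow(Add(41, 1970, -1146), -1)) = Mul(-2825803, Pow(865, -1)) = Mul(-2825803, Rational(1, 865)) = Rational(-2825803, 865)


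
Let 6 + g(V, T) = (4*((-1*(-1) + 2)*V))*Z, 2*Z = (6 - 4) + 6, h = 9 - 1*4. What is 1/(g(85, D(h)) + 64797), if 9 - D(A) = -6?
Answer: 1/68871 ≈ 1.4520e-5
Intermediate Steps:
h = 5 (h = 9 - 4 = 5)
D(A) = 15 (D(A) = 9 - 1*(-6) = 9 + 6 = 15)
Z = 4 (Z = ((6 - 4) + 6)/2 = (2 + 6)/2 = (1/2)*8 = 4)
g(V, T) = -6 + 48*V (g(V, T) = -6 + (4*((-1*(-1) + 2)*V))*4 = -6 + (4*((1 + 2)*V))*4 = -6 + (4*(3*V))*4 = -6 + (12*V)*4 = -6 + 48*V)
1/(g(85, D(h)) + 64797) = 1/((-6 + 48*85) + 64797) = 1/((-6 + 4080) + 64797) = 1/(4074 + 64797) = 1/68871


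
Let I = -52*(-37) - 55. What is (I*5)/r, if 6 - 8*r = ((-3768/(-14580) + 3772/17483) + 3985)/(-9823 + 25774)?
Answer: 25330831338922200/1948313192603 ≈ 13001.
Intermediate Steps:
I = 1869 (I = 1924 - 55 = 1869)
r = 1948313192603/2710629356760 (r = ¾ - ((-3768/(-14580) + 3772/17483) + 3985)/(8*(-9823 + 25774)) = ¾ - ((-3768*(-1/14580) + 3772*(1/17483)) + 3985)/(8*15951) = ¾ - ((314/1215 + 3772/17483) + 3985)/(8*15951) = ¾ - (10072642/21241845 + 3985)/(8*15951) = ¾ - 84658824967/(169934760*15951) = ¾ - ⅛*84658824967/338828669595 = ¾ - 84658824967/2710629356760 = 1948313192603/2710629356760 ≈ 0.71877)
(I*5)/r = (1869*5)/(1948313192603/2710629356760) = 9345*(2710629356760/1948313192603) = 25330831338922200/1948313192603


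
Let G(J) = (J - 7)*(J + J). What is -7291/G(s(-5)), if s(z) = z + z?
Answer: -7291/340 ≈ -21.444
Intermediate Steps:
s(z) = 2*z
G(J) = 2*J*(-7 + J) (G(J) = (-7 + J)*(2*J) = 2*J*(-7 + J))
-7291/G(s(-5)) = -7291*(-1/(20*(-7 + 2*(-5)))) = -7291*(-1/(20*(-7 - 10))) = -7291/(2*(-10)*(-17)) = -7291/340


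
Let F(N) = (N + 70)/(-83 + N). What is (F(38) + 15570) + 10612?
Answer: 130898/5 ≈ 26180.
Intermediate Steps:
F(N) = (70 + N)/(-83 + N)
(F(38) + 15570) + 10612 = ((70 + 38)/(-83 + 38) + 15570) + 10612 = (108/(-45) + 15570) + 10612 = (-1/45*108 + 15570) + 10612 = (-12/5 + 15570) + 10612 = 77838/5 + 10612 = 130898/5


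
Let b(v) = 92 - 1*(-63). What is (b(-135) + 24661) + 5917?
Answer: 30733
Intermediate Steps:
b(v) = 155 (b(v) = 92 + 63 = 155)
(b(-135) + 24661) + 5917 = (155 + 24661) + 5917 = 24816 + 5917 = 30733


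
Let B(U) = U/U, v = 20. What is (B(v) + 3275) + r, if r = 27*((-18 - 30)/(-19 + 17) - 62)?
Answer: 2250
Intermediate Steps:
B(U) = 1
r = -1026 (r = 27*(-48/(-2) - 62) = 27*(-48*(-½) - 62) = 27*(24 - 62) = 27*(-38) = -1026)
(B(v) + 3275) + r = (1 + 3275) - 1026 = 3276 - 1026 = 2250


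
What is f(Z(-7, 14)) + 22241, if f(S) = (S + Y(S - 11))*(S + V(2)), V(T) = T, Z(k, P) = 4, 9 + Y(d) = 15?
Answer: 22301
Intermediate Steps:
Y(d) = 6 (Y(d) = -9 + 15 = 6)
f(S) = (2 + S)*(6 + S) (f(S) = (S + 6)*(S + 2) = (6 + S)*(2 + S) = (2 + S)*(6 + S))
f(Z(-7, 14)) + 22241 = (12 + 4² + 8*4) + 22241 = (12 + 16 + 32) + 22241 = 60 + 22241 = 22301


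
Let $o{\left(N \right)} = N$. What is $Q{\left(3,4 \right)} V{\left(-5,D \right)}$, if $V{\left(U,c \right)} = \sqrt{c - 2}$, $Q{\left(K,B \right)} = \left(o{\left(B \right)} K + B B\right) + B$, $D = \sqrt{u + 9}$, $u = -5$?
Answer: $0$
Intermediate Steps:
$D = 2$ ($D = \sqrt{-5 + 9} = \sqrt{4} = 2$)
$Q{\left(K,B \right)} = B + B^{2} + B K$ ($Q{\left(K,B \right)} = \left(B K + B B\right) + B = \left(B K + B^{2}\right) + B = \left(B^{2} + B K\right) + B = B + B^{2} + B K$)
$V{\left(U,c \right)} = \sqrt{-2 + c}$
$Q{\left(3,4 \right)} V{\left(-5,D \right)} = 4 \left(1 + 4 + 3\right) \sqrt{-2 + 2} = 4 \cdot 8 \sqrt{0} = 32 \cdot 0 = 0$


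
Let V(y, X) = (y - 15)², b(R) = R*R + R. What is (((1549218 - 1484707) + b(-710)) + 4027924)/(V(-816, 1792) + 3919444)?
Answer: 919165/922001 ≈ 0.99692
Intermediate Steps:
b(R) = R + R² (b(R) = R² + R = R + R²)
V(y, X) = (-15 + y)²
(((1549218 - 1484707) + b(-710)) + 4027924)/(V(-816, 1792) + 3919444) = (((1549218 - 1484707) - 710*(1 - 710)) + 4027924)/((-15 - 816)² + 3919444) = ((64511 - 710*(-709)) + 4027924)/((-831)² + 3919444) = ((64511 + 503390) + 4027924)/(690561 + 3919444) = (567901 + 4027924)/4610005 = 4595825*(1/4610005) = 919165/922001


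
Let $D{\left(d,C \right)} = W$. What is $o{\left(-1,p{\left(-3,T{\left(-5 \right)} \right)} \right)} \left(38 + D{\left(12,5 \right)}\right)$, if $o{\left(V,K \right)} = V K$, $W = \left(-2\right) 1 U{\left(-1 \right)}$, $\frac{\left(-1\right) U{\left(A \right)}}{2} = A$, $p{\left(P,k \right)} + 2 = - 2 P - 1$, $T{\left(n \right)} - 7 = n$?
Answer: $-102$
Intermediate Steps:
$T{\left(n \right)} = 7 + n$
$p{\left(P,k \right)} = -3 - 2 P$ ($p{\left(P,k \right)} = -2 - \left(1 + 2 P\right) = -3 - 2 P$)
$U{\left(A \right)} = - 2 A$
$W = -4$ ($W = \left(-2\right) 1 \left(\left(-2\right) \left(-1\right)\right) = \left(-2\right) 2 = -4$)
$D{\left(d,C \right)} = -4$
$o{\left(V,K \right)} = K V$
$o{\left(-1,p{\left(-3,T{\left(-5 \right)} \right)} \right)} \left(38 + D{\left(12,5 \right)}\right) = \left(-3 - -6\right) \left(-1\right) \left(38 - 4\right) = \left(-3 + 6\right) \left(-1\right) 34 = 3 \left(-1\right) 34 = \left(-3\right) 34 = -102$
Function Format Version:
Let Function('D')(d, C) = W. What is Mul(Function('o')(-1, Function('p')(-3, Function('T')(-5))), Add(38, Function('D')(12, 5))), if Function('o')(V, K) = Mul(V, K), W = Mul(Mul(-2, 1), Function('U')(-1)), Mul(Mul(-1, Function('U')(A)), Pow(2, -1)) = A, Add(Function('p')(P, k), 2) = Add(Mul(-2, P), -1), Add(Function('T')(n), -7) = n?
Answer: -102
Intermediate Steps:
Function('T')(n) = Add(7, n)
Function('p')(P, k) = Add(-3, Mul(-2, P)) (Function('p')(P, k) = Add(-2, Add(Mul(-2, P), -1)) = Add(-2, Add(-1, Mul(-2, P))) = Add(-3, Mul(-2, P)))
Function('U')(A) = Mul(-2, A)
W = -4 (W = Mul(Mul(-2, 1), Mul(-2, -1)) = Mul(-2, 2) = -4)
Function('D')(d, C) = -4
Function('o')(V, K) = Mul(K, V)
Mul(Function('o')(-1, Function('p')(-3, Function('T')(-5))), Add(38, Function('D')(12, 5))) = Mul(Mul(Add(-3, Mul(-2, -3)), -1), Add(38, -4)) = Mul(Mul(Add(-3, 6), -1), 34) = Mul(Mul(3, -1), 34) = Mul(-3, 34) = -102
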